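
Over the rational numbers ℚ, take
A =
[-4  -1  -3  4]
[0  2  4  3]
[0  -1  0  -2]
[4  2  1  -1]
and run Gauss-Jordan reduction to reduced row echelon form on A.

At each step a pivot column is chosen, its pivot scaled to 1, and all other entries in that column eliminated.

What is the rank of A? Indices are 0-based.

pivot(0,0)=-4: scale R0 → (1, 1/4, 3/4, -1)
  clear (3,0): R3 −= (4)R0 → (0, 1, -2, 3)
pivot(1,1)=2: scale R1 → (0, 1, 2, 3/2)
  clear (0,1): R0 −= (1/4)R1 → (1, 0, 1/4, -11/8)
  clear (2,1): R2 −= (-1)R1 → (0, 0, 2, -1/2)
  clear (3,1): R3 −= (1)R1 → (0, 0, -4, 3/2)
pivot(2,2)=2: scale R2 → (0, 0, 1, -1/4)
  clear (0,2): R0 −= (1/4)R2 → (1, 0, 0, -21/16)
  clear (1,2): R1 −= (2)R2 → (0, 1, 0, 2)
  clear (3,2): R3 −= (-4)R2 → (0, 0, 0, 1/2)
pivot(3,3)=1/2: scale R3 → (0, 0, 0, 1)
  clear (0,3): R0 −= (-21/16)R3 → (1, 0, 0, 0)
  clear (1,3): R1 −= (2)R3 → (0, 1, 0, 0)
  clear (2,3): R2 −= (-1/4)R3 → (0, 0, 1, 0)

rank = 4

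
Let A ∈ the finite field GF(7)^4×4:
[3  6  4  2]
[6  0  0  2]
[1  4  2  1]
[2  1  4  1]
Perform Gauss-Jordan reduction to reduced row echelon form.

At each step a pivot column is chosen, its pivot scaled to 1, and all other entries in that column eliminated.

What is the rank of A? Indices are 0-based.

rank = 4

step 1: normalize row 0 (÷3) = (1, 2, 6, 3)
  row 1: subtract 6×row0 = (0, 2, 6, 5)
  row 2: subtract 1×row0 = (0, 2, 3, 5)
  row 3: subtract 2×row0 = (0, 4, 6, 2)
step 2: normalize row 1 (÷2) = (0, 1, 3, 6)
  row 0: subtract 2×row1 = (1, 0, 0, 5)
  row 2: subtract 2×row1 = (0, 0, 4, 0)
  row 3: subtract 4×row1 = (0, 0, 1, 6)
step 3: normalize row 2 (÷4) = (0, 0, 1, 0)
  row 1: subtract 3×row2 = (0, 1, 0, 6)
  row 3: subtract 1×row2 = (0, 0, 0, 6)
step 4: normalize row 3 (÷6) = (0, 0, 0, 1)
  row 0: subtract 5×row3 = (1, 0, 0, 0)
  row 1: subtract 6×row3 = (0, 1, 0, 0)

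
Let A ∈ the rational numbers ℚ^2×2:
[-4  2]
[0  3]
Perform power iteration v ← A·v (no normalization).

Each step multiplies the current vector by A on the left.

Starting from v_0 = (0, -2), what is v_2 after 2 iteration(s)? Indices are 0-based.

v_0 = (0, -2).
v_1 = A·v_0 = (-4, -6).
v_2 = A·v_1 = (4, -18).

v_2 = (4, -18)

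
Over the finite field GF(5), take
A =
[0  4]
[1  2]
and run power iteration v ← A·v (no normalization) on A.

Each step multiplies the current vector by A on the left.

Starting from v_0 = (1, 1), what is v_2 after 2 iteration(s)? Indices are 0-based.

v_2 = (2, 0)

v_0 = (1, 1).
v_1 = A·v_0 = (4, 3).
v_2 = A·v_1 = (2, 0).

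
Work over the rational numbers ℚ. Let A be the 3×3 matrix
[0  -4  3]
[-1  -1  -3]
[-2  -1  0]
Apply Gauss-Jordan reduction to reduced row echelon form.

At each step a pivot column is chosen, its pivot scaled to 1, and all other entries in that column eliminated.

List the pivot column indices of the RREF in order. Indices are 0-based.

pivot columns: 0, 1, 2

pivot(0,0): swap R0↔R1
pivot(0,0)=-1: scale R0 → (1, 1, 3)
  clear (2,0): R2 −= (-2)R0 → (0, 1, 6)
pivot(1,1)=-4: scale R1 → (0, 1, -3/4)
  clear (0,1): R0 −= (1)R1 → (1, 0, 15/4)
  clear (2,1): R2 −= (1)R1 → (0, 0, 27/4)
pivot(2,2)=27/4: scale R2 → (0, 0, 1)
  clear (0,2): R0 −= (15/4)R2 → (1, 0, 0)
  clear (1,2): R1 −= (-3/4)R2 → (0, 1, 0)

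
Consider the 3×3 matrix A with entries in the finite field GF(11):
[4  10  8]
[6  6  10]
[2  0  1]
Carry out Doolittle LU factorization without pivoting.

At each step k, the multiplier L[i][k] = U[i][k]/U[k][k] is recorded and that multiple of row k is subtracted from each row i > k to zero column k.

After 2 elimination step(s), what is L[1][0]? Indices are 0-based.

Step 1: pivot at (0,0) is 4.
  row1 ← row1 − (7)·row0  ⇒  L[1][0]=7, U row1=(0, 2, 9)
  row2 ← row2 − (6)·row0  ⇒  L[2][0]=6, U row2=(0, 6, 8)
Step 2: pivot at (1,1) is 2.
  row2 ← row2 − (3)·row1  ⇒  L[2][1]=3, U row2=(0, 0, 3)

L[1][0] = 7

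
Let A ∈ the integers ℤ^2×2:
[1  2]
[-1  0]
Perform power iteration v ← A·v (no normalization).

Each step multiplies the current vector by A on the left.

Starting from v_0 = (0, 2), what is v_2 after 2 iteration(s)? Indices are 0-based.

v_0 = (0, 2).
v_1 = A·v_0 = (4, 0).
v_2 = A·v_1 = (4, -4).

v_2 = (4, -4)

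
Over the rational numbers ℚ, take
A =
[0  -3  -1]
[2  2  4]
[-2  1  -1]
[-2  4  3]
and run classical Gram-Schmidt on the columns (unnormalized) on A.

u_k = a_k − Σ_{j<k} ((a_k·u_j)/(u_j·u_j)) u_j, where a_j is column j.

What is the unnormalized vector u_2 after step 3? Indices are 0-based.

Step 1: u_0 = a_0 = (0, 2, -2, -2).
Step 2: u_1 = a_1 − (-1/2)·u_0 = (-3, 3, 0, 3).
Step 3: u_2 = a_2 − (1/3)·u_0 − (8/9)·u_1 = (5/3, 2/3, -1/3, 1).

u_2 = (5/3, 2/3, -1/3, 1)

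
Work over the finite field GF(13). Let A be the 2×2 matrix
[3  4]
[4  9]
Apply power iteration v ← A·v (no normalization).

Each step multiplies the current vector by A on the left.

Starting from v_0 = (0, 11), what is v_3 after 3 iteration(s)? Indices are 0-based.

v_0 = (0, 11).
v_1 = A·v_0 = (5, 8).
v_2 = A·v_1 = (8, 1).
v_3 = A·v_2 = (2, 2).

v_3 = (2, 2)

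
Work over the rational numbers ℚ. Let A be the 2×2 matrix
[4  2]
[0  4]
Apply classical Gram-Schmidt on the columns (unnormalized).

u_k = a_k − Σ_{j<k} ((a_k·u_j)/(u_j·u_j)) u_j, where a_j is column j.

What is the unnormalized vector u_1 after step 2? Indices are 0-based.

u_1 = (0, 4)

Step 1: u_0 = a_0 = (4, 0).
Step 2: u_1 = a_1 − (1/2)·u_0 = (0, 4).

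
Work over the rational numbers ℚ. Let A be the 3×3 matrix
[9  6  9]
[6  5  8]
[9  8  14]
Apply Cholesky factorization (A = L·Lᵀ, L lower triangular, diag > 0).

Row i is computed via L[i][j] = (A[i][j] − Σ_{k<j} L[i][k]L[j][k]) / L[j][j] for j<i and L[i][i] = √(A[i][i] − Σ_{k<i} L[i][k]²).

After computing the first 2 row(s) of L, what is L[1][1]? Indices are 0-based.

Step 1: L[0][0] = √(9) = 3.
  L[1][0] = (6) / L[0][0] = 2.
Step 2: L[1][1] = √(1) = 1.

L[1][1] = 1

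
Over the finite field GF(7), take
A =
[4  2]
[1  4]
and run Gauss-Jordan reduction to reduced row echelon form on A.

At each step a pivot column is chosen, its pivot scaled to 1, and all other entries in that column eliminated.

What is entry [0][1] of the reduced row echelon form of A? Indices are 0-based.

[1] R0 /= 4  ⇒  (1, 4)
     R1 -= 1·R0  ⇒  (0, 0)
column 1 empty below row 1

M[0][1] = 4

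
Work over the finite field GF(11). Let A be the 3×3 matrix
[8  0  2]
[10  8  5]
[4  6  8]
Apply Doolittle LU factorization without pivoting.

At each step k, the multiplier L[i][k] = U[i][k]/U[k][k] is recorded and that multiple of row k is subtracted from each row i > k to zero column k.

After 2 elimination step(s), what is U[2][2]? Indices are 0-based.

U[2][2] = 1

Step 1: pivot at (0,0) is 8.
  row1 ← row1 − (4)·row0  ⇒  L[1][0]=4, U row1=(0, 8, 8)
  row2 ← row2 − (6)·row0  ⇒  L[2][0]=6, U row2=(0, 6, 7)
Step 2: pivot at (1,1) is 8.
  row2 ← row2 − (9)·row1  ⇒  L[2][1]=9, U row2=(0, 0, 1)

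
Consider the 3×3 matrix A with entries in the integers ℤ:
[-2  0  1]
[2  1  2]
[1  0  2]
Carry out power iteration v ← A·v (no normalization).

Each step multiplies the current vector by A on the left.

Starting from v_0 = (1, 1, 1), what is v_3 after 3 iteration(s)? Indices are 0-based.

v_3 = (-5, 29, 15)

v_0 = (1, 1, 1).
v_1 = A·v_0 = (-1, 5, 3).
v_2 = A·v_1 = (5, 9, 5).
v_3 = A·v_2 = (-5, 29, 15).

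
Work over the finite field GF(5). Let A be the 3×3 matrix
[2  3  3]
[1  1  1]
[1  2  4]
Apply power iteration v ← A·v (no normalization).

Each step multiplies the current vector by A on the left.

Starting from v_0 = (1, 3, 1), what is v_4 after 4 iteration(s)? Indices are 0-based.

v_0 = (1, 3, 1).
v_1 = A·v_0 = (4, 0, 1).
v_2 = A·v_1 = (1, 0, 3).
v_3 = A·v_2 = (1, 4, 3).
v_4 = A·v_3 = (3, 3, 1).

v_4 = (3, 3, 1)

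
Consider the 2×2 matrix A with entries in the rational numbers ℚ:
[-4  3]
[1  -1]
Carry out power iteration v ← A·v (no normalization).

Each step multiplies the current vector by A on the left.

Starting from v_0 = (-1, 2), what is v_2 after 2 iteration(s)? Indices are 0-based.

v_2 = (-49, 13)

v_0 = (-1, 2).
v_1 = A·v_0 = (10, -3).
v_2 = A·v_1 = (-49, 13).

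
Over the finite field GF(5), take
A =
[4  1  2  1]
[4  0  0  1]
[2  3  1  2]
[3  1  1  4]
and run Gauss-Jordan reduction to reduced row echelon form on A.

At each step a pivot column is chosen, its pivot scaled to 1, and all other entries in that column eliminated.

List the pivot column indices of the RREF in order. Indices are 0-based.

pivot(0,0)=4: scale R0 → (1, 4, 3, 4)
  clear (1,0): R1 −= (4)R0 → (0, 4, 3, 0)
  clear (2,0): R2 −= (2)R0 → (0, 0, 0, 4)
  clear (3,0): R3 −= (3)R0 → (0, 4, 2, 2)
pivot(1,1)=4: scale R1 → (0, 1, 2, 0)
  clear (0,1): R0 −= (4)R1 → (1, 0, 0, 4)
  clear (3,1): R3 −= (4)R1 → (0, 0, 4, 2)
pivot(2,2): swap R2↔R3
pivot(2,2)=4: scale R2 → (0, 0, 1, 3)
  clear (1,2): R1 −= (2)R2 → (0, 1, 0, 4)
pivot(3,3)=4: scale R3 → (0, 0, 0, 1)
  clear (0,3): R0 −= (4)R3 → (1, 0, 0, 0)
  clear (1,3): R1 −= (4)R3 → (0, 1, 0, 0)
  clear (2,3): R2 −= (3)R3 → (0, 0, 1, 0)

pivot columns: 0, 1, 2, 3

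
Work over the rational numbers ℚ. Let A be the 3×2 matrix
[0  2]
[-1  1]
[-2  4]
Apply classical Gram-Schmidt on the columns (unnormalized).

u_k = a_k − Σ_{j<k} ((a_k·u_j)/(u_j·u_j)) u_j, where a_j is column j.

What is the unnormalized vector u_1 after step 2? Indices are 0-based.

Step 1: u_0 = a_0 = (0, -1, -2).
Step 2: u_1 = a_1 − (-9/5)·u_0 = (2, -4/5, 2/5).

u_1 = (2, -4/5, 2/5)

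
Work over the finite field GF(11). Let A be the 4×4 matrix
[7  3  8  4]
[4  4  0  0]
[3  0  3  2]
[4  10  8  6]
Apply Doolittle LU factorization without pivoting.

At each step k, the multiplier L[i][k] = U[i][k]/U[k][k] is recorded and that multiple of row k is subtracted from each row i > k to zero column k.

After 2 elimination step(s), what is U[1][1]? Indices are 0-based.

U[1][1] = 7

k=0: U[0][0]=7
  eliminate (1,0): mult=10, new row 1: (0, 7, 8, 4); set L[1][0]=10
  eliminate (2,0): mult=2, new row 2: (0, 5, 9, 5); set L[2][0]=2
  eliminate (3,0): mult=10, new row 3: (0, 2, 5, 10); set L[3][0]=10
k=1: U[1][1]=7
  eliminate (2,1): mult=7, new row 2: (0, 0, 8, 10); set L[2][1]=7
  eliminate (3,1): mult=5, new row 3: (0, 0, 9, 1); set L[3][1]=5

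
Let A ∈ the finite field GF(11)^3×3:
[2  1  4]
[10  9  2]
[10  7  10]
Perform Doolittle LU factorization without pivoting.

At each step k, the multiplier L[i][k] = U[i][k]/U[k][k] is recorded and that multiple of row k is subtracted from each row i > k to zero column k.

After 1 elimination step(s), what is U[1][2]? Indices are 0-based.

U[1][2] = 4

Step 1: pivot at (0,0) is 2.
  row1 ← row1 − (5)·row0  ⇒  L[1][0]=5, U row1=(0, 4, 4)
  row2 ← row2 − (5)·row0  ⇒  L[2][0]=5, U row2=(0, 2, 1)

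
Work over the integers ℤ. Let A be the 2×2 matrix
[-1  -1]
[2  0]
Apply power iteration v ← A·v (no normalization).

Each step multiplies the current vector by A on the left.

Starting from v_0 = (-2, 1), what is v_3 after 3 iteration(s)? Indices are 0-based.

v_3 = (-5, 6)

v_0 = (-2, 1).
v_1 = A·v_0 = (1, -4).
v_2 = A·v_1 = (3, 2).
v_3 = A·v_2 = (-5, 6).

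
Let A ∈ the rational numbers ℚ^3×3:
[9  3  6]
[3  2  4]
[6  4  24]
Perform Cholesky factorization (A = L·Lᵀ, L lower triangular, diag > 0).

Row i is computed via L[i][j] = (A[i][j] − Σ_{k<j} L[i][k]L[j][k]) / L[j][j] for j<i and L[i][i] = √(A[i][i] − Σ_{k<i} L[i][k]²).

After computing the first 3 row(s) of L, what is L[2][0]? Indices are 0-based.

Step 1: L[0][0] = √(9) = 3.
  L[1][0] = (3) / L[0][0] = 1.
Step 2: L[1][1] = √(1) = 1.
  L[2][0] = (6) / L[0][0] = 2.
  L[2][1] = (2) / L[1][1] = 2.
Step 3: L[2][2] = √(16) = 4.

L[2][0] = 2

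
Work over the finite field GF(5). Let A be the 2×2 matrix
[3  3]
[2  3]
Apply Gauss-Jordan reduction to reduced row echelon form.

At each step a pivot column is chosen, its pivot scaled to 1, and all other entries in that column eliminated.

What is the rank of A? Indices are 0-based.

pivot(0,0)=3: scale R0 → (1, 1)
  clear (1,0): R1 −= (2)R0 → (0, 1)
pivot(1,1)=1: scale R1 → (0, 1)
  clear (0,1): R0 −= (1)R1 → (1, 0)

rank = 2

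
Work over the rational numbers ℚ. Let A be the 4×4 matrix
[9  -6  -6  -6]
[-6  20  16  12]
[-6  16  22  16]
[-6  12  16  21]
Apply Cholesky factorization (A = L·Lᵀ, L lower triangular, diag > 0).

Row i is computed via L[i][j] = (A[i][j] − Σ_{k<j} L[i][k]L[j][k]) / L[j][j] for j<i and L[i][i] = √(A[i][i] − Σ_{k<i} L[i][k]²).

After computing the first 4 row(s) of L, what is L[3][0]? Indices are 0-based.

L[3][0] = -2

Step 1: L[0][0] = √(9) = 3.
  L[1][0] = (-6) / L[0][0] = -2.
Step 2: L[1][1] = √(16) = 4.
  L[2][0] = (-6) / L[0][0] = -2.
  L[2][1] = (12) / L[1][1] = 3.
Step 3: L[2][2] = √(9) = 3.
  L[3][0] = (-6) / L[0][0] = -2.
  L[3][1] = (8) / L[1][1] = 2.
  L[3][2] = (6) / L[2][2] = 2.
Step 4: L[3][3] = √(9) = 3.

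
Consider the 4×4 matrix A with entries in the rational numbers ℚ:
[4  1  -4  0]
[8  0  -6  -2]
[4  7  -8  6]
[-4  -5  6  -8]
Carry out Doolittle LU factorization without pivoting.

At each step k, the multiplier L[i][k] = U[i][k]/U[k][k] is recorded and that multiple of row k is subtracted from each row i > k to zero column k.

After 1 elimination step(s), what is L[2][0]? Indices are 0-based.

k=0: U[0][0]=4
  eliminate (1,0): mult=2, new row 1: (0, -2, 2, -2); set L[1][0]=2
  eliminate (2,0): mult=1, new row 2: (0, 6, -4, 6); set L[2][0]=1
  eliminate (3,0): mult=-1, new row 3: (0, -4, 2, -8); set L[3][0]=-1

L[2][0] = 1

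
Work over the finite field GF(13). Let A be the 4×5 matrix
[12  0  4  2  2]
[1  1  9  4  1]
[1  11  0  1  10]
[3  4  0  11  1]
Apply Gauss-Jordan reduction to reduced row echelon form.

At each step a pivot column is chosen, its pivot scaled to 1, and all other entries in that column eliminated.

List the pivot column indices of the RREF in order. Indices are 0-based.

pivot columns: 0, 1, 2, 4

step 1: normalize row 0 (÷12) = (1, 0, 9, 11, 11)
  row 1: subtract 1×row0 = (0, 1, 0, 6, 3)
  row 2: subtract 1×row0 = (0, 11, 4, 3, 12)
  row 3: subtract 3×row0 = (0, 4, 12, 4, 7)
step 2: normalize row 1 (÷1) = (0, 1, 0, 6, 3)
  row 2: subtract 11×row1 = (0, 0, 4, 2, 5)
  row 3: subtract 4×row1 = (0, 0, 12, 6, 8)
step 3: normalize row 2 (÷4) = (0, 0, 1, 7, 11)
  row 0: subtract 9×row2 = (1, 0, 0, 0, 3)
  row 3: subtract 12×row2 = (0, 0, 0, 0, 6)
skip col 3 (zero from row 3)
step 4: normalize row 3 (÷6) = (0, 0, 0, 0, 1)
  row 0: subtract 3×row3 = (1, 0, 0, 0, 0)
  row 1: subtract 3×row3 = (0, 1, 0, 6, 0)
  row 2: subtract 11×row3 = (0, 0, 1, 7, 0)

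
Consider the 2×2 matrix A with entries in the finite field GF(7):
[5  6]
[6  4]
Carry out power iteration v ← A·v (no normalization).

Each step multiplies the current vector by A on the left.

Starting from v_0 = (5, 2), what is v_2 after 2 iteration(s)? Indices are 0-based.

v_2 = (0, 3)

v_0 = (5, 2).
v_1 = A·v_0 = (2, 3).
v_2 = A·v_1 = (0, 3).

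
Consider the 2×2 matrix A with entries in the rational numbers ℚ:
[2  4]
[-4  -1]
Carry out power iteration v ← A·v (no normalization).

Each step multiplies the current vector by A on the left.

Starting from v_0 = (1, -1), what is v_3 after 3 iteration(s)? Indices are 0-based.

v_0 = (1, -1).
v_1 = A·v_0 = (-2, -3).
v_2 = A·v_1 = (-16, 11).
v_3 = A·v_2 = (12, 53).

v_3 = (12, 53)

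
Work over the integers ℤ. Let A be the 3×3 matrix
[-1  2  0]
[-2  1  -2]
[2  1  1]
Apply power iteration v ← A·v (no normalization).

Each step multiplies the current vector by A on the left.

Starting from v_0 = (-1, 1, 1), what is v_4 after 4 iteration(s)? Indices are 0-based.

v_4 = (-25, 1, -35)

v_0 = (-1, 1, 1).
v_1 = A·v_0 = (3, 1, 0).
v_2 = A·v_1 = (-1, -5, 7).
v_3 = A·v_2 = (-9, -17, 0).
v_4 = A·v_3 = (-25, 1, -35).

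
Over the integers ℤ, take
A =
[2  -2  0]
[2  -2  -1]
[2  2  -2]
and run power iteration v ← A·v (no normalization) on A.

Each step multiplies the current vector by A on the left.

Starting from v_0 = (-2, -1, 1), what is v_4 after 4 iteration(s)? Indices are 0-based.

v_4 = (12, 0, -100)

v_0 = (-2, -1, 1).
v_1 = A·v_0 = (-2, -3, -8).
v_2 = A·v_1 = (2, 10, 6).
v_3 = A·v_2 = (-16, -22, 12).
v_4 = A·v_3 = (12, 0, -100).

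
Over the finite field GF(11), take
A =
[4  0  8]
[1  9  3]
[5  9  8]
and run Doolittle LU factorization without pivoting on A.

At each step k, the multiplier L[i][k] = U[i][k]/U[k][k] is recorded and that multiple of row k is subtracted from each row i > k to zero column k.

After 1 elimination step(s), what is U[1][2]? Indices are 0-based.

U[1][2] = 1

k=0: U[0][0]=4
  eliminate (1,0): mult=3, new row 1: (0, 9, 1); set L[1][0]=3
  eliminate (2,0): mult=4, new row 2: (0, 9, 9); set L[2][0]=4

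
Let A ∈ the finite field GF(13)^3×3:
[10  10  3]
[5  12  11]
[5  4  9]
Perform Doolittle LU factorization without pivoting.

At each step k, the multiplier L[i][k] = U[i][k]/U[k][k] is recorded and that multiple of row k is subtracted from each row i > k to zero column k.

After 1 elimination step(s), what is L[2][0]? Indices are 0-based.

L[2][0] = 7

k=0: U[0][0]=10
  eliminate (1,0): mult=7, new row 1: (0, 7, 3); set L[1][0]=7
  eliminate (2,0): mult=7, new row 2: (0, 12, 1); set L[2][0]=7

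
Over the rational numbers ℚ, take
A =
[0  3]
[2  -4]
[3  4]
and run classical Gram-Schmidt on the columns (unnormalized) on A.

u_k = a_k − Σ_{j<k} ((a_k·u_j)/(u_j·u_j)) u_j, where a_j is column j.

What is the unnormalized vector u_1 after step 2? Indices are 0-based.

u_1 = (3, -60/13, 40/13)

Step 1: u_0 = a_0 = (0, 2, 3).
Step 2: u_1 = a_1 − (4/13)·u_0 = (3, -60/13, 40/13).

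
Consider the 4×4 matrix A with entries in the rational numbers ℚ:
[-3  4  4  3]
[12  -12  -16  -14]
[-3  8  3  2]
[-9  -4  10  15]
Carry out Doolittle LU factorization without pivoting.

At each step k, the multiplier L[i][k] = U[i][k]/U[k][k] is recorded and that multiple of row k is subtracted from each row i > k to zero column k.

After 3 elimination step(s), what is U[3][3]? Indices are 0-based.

k=0: U[0][0]=-3
  eliminate (1,0): mult=-4, new row 1: (0, 4, 0, -2); set L[1][0]=-4
  eliminate (2,0): mult=1, new row 2: (0, 4, -1, -1); set L[2][0]=1
  eliminate (3,0): mult=3, new row 3: (0, -16, -2, 6); set L[3][0]=3
k=1: U[1][1]=4
  eliminate (2,1): mult=1, new row 2: (0, 0, -1, 1); set L[2][1]=1
  eliminate (3,1): mult=-4, new row 3: (0, 0, -2, -2); set L[3][1]=-4
k=2: U[2][2]=-1
  eliminate (3,2): mult=2, new row 3: (0, 0, 0, -4); set L[3][2]=2

U[3][3] = -4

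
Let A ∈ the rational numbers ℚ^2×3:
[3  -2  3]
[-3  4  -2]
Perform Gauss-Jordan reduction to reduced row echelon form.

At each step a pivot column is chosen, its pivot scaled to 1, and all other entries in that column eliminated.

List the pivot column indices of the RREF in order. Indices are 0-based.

pivot columns: 0, 1

[1] R0 /= 3  ⇒  (1, -2/3, 1)
     R1 -= -3·R0  ⇒  (0, 2, 1)
[2] R1 /= 2  ⇒  (0, 1, 1/2)
     R0 -= -2/3·R1  ⇒  (1, 0, 4/3)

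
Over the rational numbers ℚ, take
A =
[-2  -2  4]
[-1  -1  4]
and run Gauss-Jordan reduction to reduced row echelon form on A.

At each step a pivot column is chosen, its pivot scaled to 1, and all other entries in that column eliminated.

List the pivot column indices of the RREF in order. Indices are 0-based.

step 1: normalize row 0 (÷-2) = (1, 1, -2)
  row 1: subtract -1×row0 = (0, 0, 2)
skip col 1 (zero from row 1)
step 2: normalize row 1 (÷2) = (0, 0, 1)
  row 0: subtract -2×row1 = (1, 1, 0)

pivot columns: 0, 2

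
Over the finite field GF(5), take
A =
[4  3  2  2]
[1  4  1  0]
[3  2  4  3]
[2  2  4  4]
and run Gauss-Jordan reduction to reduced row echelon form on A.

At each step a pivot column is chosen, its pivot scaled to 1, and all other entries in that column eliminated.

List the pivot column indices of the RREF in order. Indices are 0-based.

pivot columns: 0, 1, 2, 3

step 1: normalize row 0 (÷4) = (1, 2, 3, 3)
  row 1: subtract 1×row0 = (0, 2, 3, 2)
  row 2: subtract 3×row0 = (0, 1, 0, 4)
  row 3: subtract 2×row0 = (0, 3, 3, 3)
step 2: normalize row 1 (÷2) = (0, 1, 4, 1)
  row 0: subtract 2×row1 = (1, 0, 0, 1)
  row 2: subtract 1×row1 = (0, 0, 1, 3)
  row 3: subtract 3×row1 = (0, 0, 1, 0)
step 3: normalize row 2 (÷1) = (0, 0, 1, 3)
  row 1: subtract 4×row2 = (0, 1, 0, 4)
  row 3: subtract 1×row2 = (0, 0, 0, 2)
step 4: normalize row 3 (÷2) = (0, 0, 0, 1)
  row 0: subtract 1×row3 = (1, 0, 0, 0)
  row 1: subtract 4×row3 = (0, 1, 0, 0)
  row 2: subtract 3×row3 = (0, 0, 1, 0)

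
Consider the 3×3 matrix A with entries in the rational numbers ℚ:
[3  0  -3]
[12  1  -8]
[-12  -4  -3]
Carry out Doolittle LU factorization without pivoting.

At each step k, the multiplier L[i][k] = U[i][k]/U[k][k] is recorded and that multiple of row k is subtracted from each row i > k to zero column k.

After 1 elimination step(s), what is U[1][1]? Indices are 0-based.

U[1][1] = 1

[col 0] pivot 3
  R1 -= 4*R0 → (0, 1, 4)  (L[1][0] := 4)
  R2 -= -4*R0 → (0, -4, -15)  (L[2][0] := -4)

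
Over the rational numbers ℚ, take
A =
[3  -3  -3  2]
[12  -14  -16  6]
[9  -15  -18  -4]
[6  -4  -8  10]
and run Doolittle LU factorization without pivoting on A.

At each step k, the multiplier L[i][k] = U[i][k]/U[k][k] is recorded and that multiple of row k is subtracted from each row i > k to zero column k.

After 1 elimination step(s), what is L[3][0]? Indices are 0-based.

k=0: U[0][0]=3
  eliminate (1,0): mult=4, new row 1: (0, -2, -4, -2); set L[1][0]=4
  eliminate (2,0): mult=3, new row 2: (0, -6, -9, -10); set L[2][0]=3
  eliminate (3,0): mult=2, new row 3: (0, 2, -2, 6); set L[3][0]=2

L[3][0] = 2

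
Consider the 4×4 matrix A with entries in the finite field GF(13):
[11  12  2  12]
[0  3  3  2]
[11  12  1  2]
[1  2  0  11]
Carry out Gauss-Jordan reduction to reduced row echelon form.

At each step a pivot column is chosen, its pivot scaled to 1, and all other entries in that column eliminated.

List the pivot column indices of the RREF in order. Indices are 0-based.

pivot columns: 0, 1, 2, 3

pivot(0,0)=11: scale R0 → (1, 7, 12, 7)
  clear (2,0): R2 −= (11)R0 → (0, 0, 12, 3)
  clear (3,0): R3 −= (1)R0 → (0, 8, 1, 4)
pivot(1,1)=3: scale R1 → (0, 1, 1, 5)
  clear (0,1): R0 −= (7)R1 → (1, 0, 5, 11)
  clear (3,1): R3 −= (8)R1 → (0, 0, 6, 3)
pivot(2,2)=12: scale R2 → (0, 0, 1, 10)
  clear (0,2): R0 −= (5)R2 → (1, 0, 0, 0)
  clear (1,2): R1 −= (1)R2 → (0, 1, 0, 8)
  clear (3,2): R3 −= (6)R2 → (0, 0, 0, 8)
pivot(3,3)=8: scale R3 → (0, 0, 0, 1)
  clear (1,3): R1 −= (8)R3 → (0, 1, 0, 0)
  clear (2,3): R2 −= (10)R3 → (0, 0, 1, 0)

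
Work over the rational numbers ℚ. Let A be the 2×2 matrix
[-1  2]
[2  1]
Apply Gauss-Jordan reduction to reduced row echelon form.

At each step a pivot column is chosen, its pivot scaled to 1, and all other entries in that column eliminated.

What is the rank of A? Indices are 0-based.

rank = 2

[1] R0 /= -1  ⇒  (1, -2)
     R1 -= 2·R0  ⇒  (0, 5)
[2] R1 /= 5  ⇒  (0, 1)
     R0 -= -2·R1  ⇒  (1, 0)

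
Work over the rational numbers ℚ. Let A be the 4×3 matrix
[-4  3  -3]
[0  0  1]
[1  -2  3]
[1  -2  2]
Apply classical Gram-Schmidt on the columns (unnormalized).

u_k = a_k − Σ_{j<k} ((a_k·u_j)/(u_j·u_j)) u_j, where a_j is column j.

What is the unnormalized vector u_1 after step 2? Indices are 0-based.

Step 1: u_0 = a_0 = (-4, 0, 1, 1).
Step 2: u_1 = a_1 − (-8/9)·u_0 = (-5/9, 0, -10/9, -10/9).

u_1 = (-5/9, 0, -10/9, -10/9)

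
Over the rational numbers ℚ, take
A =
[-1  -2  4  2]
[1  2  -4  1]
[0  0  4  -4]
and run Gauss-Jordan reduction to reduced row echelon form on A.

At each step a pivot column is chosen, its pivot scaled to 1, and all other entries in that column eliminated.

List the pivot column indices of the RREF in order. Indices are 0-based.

pivot columns: 0, 2, 3

[1] R0 /= -1  ⇒  (1, 2, -4, -2)
     R1 -= 1·R0  ⇒  (0, 0, 0, 3)
column 1 empty below row 1
[2] R1 <-> R2
[2] R1 /= 4  ⇒  (0, 0, 1, -1)
     R0 -= -4·R1  ⇒  (1, 2, 0, -6)
[3] R2 /= 3  ⇒  (0, 0, 0, 1)
     R0 -= -6·R2  ⇒  (1, 2, 0, 0)
     R1 -= -1·R2  ⇒  (0, 0, 1, 0)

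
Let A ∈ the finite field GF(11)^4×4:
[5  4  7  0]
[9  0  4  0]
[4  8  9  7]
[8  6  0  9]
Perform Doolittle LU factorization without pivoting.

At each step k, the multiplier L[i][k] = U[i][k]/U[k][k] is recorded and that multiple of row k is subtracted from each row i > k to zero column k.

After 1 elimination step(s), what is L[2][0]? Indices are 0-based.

k=0: U[0][0]=5
  eliminate (1,0): mult=4, new row 1: (0, 6, 9, 0); set L[1][0]=4
  eliminate (2,0): mult=3, new row 2: (0, 7, 10, 7); set L[2][0]=3
  eliminate (3,0): mult=6, new row 3: (0, 4, 2, 9); set L[3][0]=6

L[2][0] = 3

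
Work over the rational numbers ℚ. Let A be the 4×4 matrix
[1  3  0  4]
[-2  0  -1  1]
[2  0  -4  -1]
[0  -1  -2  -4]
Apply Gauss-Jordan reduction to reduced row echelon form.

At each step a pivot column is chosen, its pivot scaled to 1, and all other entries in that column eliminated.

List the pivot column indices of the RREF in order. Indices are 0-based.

pivot(0,0)=1: scale R0 → (1, 3, 0, 4)
  clear (1,0): R1 −= (-2)R0 → (0, 6, -1, 9)
  clear (2,0): R2 −= (2)R0 → (0, -6, -4, -9)
pivot(1,1)=6: scale R1 → (0, 1, -1/6, 3/2)
  clear (0,1): R0 −= (3)R1 → (1, 0, 1/2, -1/2)
  clear (2,1): R2 −= (-6)R1 → (0, 0, -5, 0)
  clear (3,1): R3 −= (-1)R1 → (0, 0, -13/6, -5/2)
pivot(2,2)=-5: scale R2 → (0, 0, 1, 0)
  clear (0,2): R0 −= (1/2)R2 → (1, 0, 0, -1/2)
  clear (1,2): R1 −= (-1/6)R2 → (0, 1, 0, 3/2)
  clear (3,2): R3 −= (-13/6)R2 → (0, 0, 0, -5/2)
pivot(3,3)=-5/2: scale R3 → (0, 0, 0, 1)
  clear (0,3): R0 −= (-1/2)R3 → (1, 0, 0, 0)
  clear (1,3): R1 −= (3/2)R3 → (0, 1, 0, 0)

pivot columns: 0, 1, 2, 3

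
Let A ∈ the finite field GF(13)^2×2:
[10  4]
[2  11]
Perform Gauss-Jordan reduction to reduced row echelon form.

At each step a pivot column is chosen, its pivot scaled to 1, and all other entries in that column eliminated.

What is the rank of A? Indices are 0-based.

step 1: normalize row 0 (÷10) = (1, 3)
  row 1: subtract 2×row0 = (0, 5)
step 2: normalize row 1 (÷5) = (0, 1)
  row 0: subtract 3×row1 = (1, 0)

rank = 2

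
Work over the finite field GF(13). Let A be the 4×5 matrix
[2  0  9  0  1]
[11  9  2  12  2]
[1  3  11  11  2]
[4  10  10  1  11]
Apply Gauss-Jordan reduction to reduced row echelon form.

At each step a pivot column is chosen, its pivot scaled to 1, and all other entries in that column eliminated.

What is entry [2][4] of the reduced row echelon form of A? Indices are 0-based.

M[2][4] = 9

pivot(0,0)=2: scale R0 → (1, 0, 11, 0, 7)
  clear (1,0): R1 −= (11)R0 → (0, 9, 11, 12, 3)
  clear (2,0): R2 −= (1)R0 → (0, 3, 0, 11, 8)
  clear (3,0): R3 −= (4)R0 → (0, 10, 5, 1, 9)
pivot(1,1)=9: scale R1 → (0, 1, 7, 10, 9)
  clear (2,1): R2 −= (3)R1 → (0, 0, 5, 7, 7)
  clear (3,1): R3 −= (10)R1 → (0, 0, 0, 5, 10)
pivot(2,2)=5: scale R2 → (0, 0, 1, 4, 4)
  clear (0,2): R0 −= (11)R2 → (1, 0, 0, 8, 2)
  clear (1,2): R1 −= (7)R2 → (0, 1, 0, 8, 7)
pivot(3,3)=5: scale R3 → (0, 0, 0, 1, 2)
  clear (0,3): R0 −= (8)R3 → (1, 0, 0, 0, 12)
  clear (1,3): R1 −= (8)R3 → (0, 1, 0, 0, 4)
  clear (2,3): R2 −= (4)R3 → (0, 0, 1, 0, 9)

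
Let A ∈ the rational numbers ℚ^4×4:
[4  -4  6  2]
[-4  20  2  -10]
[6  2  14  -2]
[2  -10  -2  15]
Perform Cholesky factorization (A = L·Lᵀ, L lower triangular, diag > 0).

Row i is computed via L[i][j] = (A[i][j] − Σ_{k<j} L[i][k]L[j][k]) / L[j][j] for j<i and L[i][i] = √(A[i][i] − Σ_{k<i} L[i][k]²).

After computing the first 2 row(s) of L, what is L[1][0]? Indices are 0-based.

Step 1: L[0][0] = √(4) = 2.
  L[1][0] = (-4) / L[0][0] = -2.
Step 2: L[1][1] = √(16) = 4.

L[1][0] = -2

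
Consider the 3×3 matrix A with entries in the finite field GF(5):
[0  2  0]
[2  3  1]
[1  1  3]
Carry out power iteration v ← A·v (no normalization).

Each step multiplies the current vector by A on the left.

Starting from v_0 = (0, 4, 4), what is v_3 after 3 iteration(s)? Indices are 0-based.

v_0 = (0, 4, 4).
v_1 = A·v_0 = (3, 1, 1).
v_2 = A·v_1 = (2, 0, 2).
v_3 = A·v_2 = (0, 1, 3).

v_3 = (0, 1, 3)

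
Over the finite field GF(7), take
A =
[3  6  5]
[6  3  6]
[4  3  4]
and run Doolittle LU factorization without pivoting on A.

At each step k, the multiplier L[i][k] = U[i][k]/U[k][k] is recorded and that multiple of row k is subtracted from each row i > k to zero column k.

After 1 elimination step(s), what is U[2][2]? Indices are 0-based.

U[2][2] = 2

k=0: U[0][0]=3
  eliminate (1,0): mult=2, new row 1: (0, 5, 3); set L[1][0]=2
  eliminate (2,0): mult=6, new row 2: (0, 2, 2); set L[2][0]=6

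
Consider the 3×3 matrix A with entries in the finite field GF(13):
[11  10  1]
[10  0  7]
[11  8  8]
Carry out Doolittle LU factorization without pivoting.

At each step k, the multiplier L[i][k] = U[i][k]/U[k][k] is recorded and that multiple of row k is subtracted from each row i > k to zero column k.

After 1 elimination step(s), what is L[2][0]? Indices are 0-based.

Step 1: pivot at (0,0) is 11.
  row1 ← row1 − (8)·row0  ⇒  L[1][0]=8, U row1=(0, 11, 12)
  row2 ← row2 − (1)·row0  ⇒  L[2][0]=1, U row2=(0, 11, 7)

L[2][0] = 1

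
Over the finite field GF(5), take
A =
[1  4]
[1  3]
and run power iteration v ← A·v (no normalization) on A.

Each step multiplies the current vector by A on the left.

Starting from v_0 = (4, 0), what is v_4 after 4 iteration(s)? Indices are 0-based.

v_0 = (4, 0).
v_1 = A·v_0 = (4, 4).
v_2 = A·v_1 = (0, 1).
v_3 = A·v_2 = (4, 3).
v_4 = A·v_3 = (1, 3).

v_4 = (1, 3)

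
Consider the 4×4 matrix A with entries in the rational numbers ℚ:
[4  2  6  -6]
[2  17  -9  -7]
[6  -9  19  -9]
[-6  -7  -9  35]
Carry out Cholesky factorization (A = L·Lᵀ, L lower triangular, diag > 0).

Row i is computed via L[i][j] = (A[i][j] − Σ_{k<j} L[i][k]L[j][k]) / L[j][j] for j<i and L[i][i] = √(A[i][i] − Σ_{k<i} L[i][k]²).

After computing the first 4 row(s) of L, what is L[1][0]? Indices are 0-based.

Step 1: L[0][0] = √(4) = 2.
  L[1][0] = (2) / L[0][0] = 1.
Step 2: L[1][1] = √(16) = 4.
  L[2][0] = (6) / L[0][0] = 3.
  L[2][1] = (-12) / L[1][1] = -3.
Step 3: L[2][2] = √(1) = 1.
  L[3][0] = (-6) / L[0][0] = -3.
  L[3][1] = (-4) / L[1][1] = -1.
  L[3][2] = (-3) / L[2][2] = -3.
Step 4: L[3][3] = √(16) = 4.

L[1][0] = 1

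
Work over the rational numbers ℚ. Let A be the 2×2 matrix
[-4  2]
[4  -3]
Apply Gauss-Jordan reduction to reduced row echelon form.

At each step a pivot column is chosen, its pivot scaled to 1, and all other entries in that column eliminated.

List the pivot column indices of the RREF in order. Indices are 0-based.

pivot columns: 0, 1

step 1: normalize row 0 (÷-4) = (1, -1/2)
  row 1: subtract 4×row0 = (0, -1)
step 2: normalize row 1 (÷-1) = (0, 1)
  row 0: subtract -1/2×row1 = (1, 0)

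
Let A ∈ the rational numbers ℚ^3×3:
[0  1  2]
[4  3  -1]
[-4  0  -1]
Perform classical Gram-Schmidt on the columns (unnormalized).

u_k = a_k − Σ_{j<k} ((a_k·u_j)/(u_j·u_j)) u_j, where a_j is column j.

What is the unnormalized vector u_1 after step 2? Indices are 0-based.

u_1 = (1, 3/2, 3/2)

Step 1: u_0 = a_0 = (0, 4, -4).
Step 2: u_1 = a_1 − (3/8)·u_0 = (1, 3/2, 3/2).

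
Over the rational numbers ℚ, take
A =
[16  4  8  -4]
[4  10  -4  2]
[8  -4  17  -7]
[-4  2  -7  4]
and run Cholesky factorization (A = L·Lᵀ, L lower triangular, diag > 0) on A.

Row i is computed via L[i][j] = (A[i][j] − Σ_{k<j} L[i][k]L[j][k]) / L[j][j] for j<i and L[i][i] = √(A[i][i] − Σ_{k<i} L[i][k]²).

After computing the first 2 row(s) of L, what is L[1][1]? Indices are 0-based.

Step 1: L[0][0] = √(16) = 4.
  L[1][0] = (4) / L[0][0] = 1.
Step 2: L[1][1] = √(9) = 3.

L[1][1] = 3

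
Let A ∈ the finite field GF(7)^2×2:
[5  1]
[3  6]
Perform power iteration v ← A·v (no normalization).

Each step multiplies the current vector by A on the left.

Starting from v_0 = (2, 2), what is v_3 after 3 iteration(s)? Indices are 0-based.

v_3 = (2, 6)

v_0 = (2, 2).
v_1 = A·v_0 = (5, 4).
v_2 = A·v_1 = (1, 4).
v_3 = A·v_2 = (2, 6).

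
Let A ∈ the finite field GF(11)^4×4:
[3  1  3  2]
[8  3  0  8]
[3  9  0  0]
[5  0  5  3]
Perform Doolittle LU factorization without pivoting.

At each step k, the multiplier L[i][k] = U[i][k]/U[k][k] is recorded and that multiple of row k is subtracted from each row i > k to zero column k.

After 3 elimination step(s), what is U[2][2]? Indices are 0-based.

k=0: U[0][0]=3
  eliminate (1,0): mult=10, new row 1: (0, 4, 3, 10); set L[1][0]=10
  eliminate (2,0): mult=1, new row 2: (0, 8, 8, 9); set L[2][0]=1
  eliminate (3,0): mult=9, new row 3: (0, 2, 0, 7); set L[3][0]=9
k=1: U[1][1]=4
  eliminate (2,1): mult=2, new row 2: (0, 0, 2, 0); set L[2][1]=2
  eliminate (3,1): mult=6, new row 3: (0, 0, 4, 2); set L[3][1]=6
k=2: U[2][2]=2
  eliminate (3,2): mult=2, new row 3: (0, 0, 0, 2); set L[3][2]=2

U[2][2] = 2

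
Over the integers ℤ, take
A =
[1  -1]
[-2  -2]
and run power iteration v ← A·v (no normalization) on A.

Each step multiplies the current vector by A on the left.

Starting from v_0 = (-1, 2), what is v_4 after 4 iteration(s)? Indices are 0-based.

v_0 = (-1, 2).
v_1 = A·v_0 = (-3, -2).
v_2 = A·v_1 = (-1, 10).
v_3 = A·v_2 = (-11, -18).
v_4 = A·v_3 = (7, 58).

v_4 = (7, 58)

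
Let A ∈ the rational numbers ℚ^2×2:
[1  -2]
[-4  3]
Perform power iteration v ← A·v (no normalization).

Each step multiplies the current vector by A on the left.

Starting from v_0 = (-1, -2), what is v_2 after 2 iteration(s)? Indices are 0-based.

v_0 = (-1, -2).
v_1 = A·v_0 = (3, -2).
v_2 = A·v_1 = (7, -18).

v_2 = (7, -18)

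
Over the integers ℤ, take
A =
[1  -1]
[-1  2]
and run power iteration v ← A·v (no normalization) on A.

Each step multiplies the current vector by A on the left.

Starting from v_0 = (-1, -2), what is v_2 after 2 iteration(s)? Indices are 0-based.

v_2 = (4, -7)

v_0 = (-1, -2).
v_1 = A·v_0 = (1, -3).
v_2 = A·v_1 = (4, -7).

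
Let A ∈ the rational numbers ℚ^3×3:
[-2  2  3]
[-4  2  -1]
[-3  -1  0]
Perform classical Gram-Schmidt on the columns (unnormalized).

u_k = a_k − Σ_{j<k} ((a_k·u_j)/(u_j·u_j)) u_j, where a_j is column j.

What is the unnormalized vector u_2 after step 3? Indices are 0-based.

Step 1: u_0 = a_0 = (-2, -4, -3).
Step 2: u_1 = a_1 − (-9/29)·u_0 = (40/29, 22/29, -56/29).
Step 3: u_2 = a_2 − (-2/29)·u_0 − (49/90)·u_1 = (19/9, -76/45, 38/45).

u_2 = (19/9, -76/45, 38/45)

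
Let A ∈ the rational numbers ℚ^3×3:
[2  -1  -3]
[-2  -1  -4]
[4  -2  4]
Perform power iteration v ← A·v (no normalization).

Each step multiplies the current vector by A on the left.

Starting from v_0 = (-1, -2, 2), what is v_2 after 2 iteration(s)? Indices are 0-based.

v_2 = (-32, -16, 16)

v_0 = (-1, -2, 2).
v_1 = A·v_0 = (-6, -4, 8).
v_2 = A·v_1 = (-32, -16, 16).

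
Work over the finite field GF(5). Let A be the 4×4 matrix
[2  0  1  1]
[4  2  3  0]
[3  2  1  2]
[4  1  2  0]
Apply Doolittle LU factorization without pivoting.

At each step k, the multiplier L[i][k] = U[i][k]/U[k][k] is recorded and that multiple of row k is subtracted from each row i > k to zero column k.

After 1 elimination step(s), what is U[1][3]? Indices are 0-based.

Step 1: pivot at (0,0) is 2.
  row1 ← row1 − (2)·row0  ⇒  L[1][0]=2, U row1=(0, 2, 1, 3)
  row2 ← row2 − (4)·row0  ⇒  L[2][0]=4, U row2=(0, 2, 2, 3)
  row3 ← row3 − (2)·row0  ⇒  L[3][0]=2, U row3=(0, 1, 0, 3)

U[1][3] = 3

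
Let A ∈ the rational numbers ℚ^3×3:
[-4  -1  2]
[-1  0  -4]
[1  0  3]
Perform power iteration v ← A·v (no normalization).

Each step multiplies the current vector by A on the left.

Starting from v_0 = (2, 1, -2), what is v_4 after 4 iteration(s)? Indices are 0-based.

v_4 = (788, 379, -342)

v_0 = (2, 1, -2).
v_1 = A·v_0 = (-13, 6, -4).
v_2 = A·v_1 = (38, 29, -25).
v_3 = A·v_2 = (-231, 62, -37).
v_4 = A·v_3 = (788, 379, -342).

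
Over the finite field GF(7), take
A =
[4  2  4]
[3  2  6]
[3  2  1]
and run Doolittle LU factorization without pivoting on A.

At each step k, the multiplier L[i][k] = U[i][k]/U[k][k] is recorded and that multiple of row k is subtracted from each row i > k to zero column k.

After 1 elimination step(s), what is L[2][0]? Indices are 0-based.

Step 1: pivot at (0,0) is 4.
  row1 ← row1 − (6)·row0  ⇒  L[1][0]=6, U row1=(0, 4, 3)
  row2 ← row2 − (6)·row0  ⇒  L[2][0]=6, U row2=(0, 4, 5)

L[2][0] = 6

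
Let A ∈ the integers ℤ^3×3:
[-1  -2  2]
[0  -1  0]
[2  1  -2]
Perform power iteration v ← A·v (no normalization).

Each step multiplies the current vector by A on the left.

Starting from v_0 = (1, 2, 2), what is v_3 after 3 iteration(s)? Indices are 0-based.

v_0 = (1, 2, 2).
v_1 = A·v_0 = (-1, -2, 0).
v_2 = A·v_1 = (5, 2, -4).
v_3 = A·v_2 = (-17, -2, 20).

v_3 = (-17, -2, 20)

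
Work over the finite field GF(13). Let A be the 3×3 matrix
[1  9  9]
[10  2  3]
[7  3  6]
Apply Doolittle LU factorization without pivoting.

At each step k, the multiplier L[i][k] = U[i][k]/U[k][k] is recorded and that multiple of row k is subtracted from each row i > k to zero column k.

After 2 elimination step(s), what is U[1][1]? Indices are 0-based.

Step 1: pivot at (0,0) is 1.
  row1 ← row1 − (10)·row0  ⇒  L[1][0]=10, U row1=(0, 3, 4)
  row2 ← row2 − (7)·row0  ⇒  L[2][0]=7, U row2=(0, 5, 8)
Step 2: pivot at (1,1) is 3.
  row2 ← row2 − (6)·row1  ⇒  L[2][1]=6, U row2=(0, 0, 10)

U[1][1] = 3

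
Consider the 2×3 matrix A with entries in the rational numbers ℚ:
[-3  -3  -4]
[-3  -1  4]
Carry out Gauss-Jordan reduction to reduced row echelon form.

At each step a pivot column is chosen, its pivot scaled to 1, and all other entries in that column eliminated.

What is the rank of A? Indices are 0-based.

rank = 2

pivot(0,0)=-3: scale R0 → (1, 1, 4/3)
  clear (1,0): R1 −= (-3)R0 → (0, 2, 8)
pivot(1,1)=2: scale R1 → (0, 1, 4)
  clear (0,1): R0 −= (1)R1 → (1, 0, -8/3)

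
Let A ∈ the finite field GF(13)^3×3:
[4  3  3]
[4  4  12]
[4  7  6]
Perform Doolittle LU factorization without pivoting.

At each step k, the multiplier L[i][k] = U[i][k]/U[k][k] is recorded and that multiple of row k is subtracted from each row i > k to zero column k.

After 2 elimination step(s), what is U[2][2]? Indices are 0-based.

Step 1: pivot at (0,0) is 4.
  row1 ← row1 − (1)·row0  ⇒  L[1][0]=1, U row1=(0, 1, 9)
  row2 ← row2 − (1)·row0  ⇒  L[2][0]=1, U row2=(0, 4, 3)
Step 2: pivot at (1,1) is 1.
  row2 ← row2 − (4)·row1  ⇒  L[2][1]=4, U row2=(0, 0, 6)

U[2][2] = 6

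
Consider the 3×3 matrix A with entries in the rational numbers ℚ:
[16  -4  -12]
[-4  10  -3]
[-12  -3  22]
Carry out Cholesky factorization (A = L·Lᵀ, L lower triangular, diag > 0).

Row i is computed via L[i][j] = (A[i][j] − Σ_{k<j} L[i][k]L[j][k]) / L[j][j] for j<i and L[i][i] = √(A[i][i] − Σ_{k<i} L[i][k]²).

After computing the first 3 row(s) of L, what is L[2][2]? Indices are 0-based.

L[2][2] = 3

Step 1: L[0][0] = √(16) = 4.
  L[1][0] = (-4) / L[0][0] = -1.
Step 2: L[1][1] = √(9) = 3.
  L[2][0] = (-12) / L[0][0] = -3.
  L[2][1] = (-6) / L[1][1] = -2.
Step 3: L[2][2] = √(9) = 3.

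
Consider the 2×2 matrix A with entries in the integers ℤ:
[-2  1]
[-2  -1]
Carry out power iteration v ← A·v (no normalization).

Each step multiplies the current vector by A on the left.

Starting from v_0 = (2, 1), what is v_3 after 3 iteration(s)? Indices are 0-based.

v_3 = (9, -13)

v_0 = (2, 1).
v_1 = A·v_0 = (-3, -5).
v_2 = A·v_1 = (1, 11).
v_3 = A·v_2 = (9, -13).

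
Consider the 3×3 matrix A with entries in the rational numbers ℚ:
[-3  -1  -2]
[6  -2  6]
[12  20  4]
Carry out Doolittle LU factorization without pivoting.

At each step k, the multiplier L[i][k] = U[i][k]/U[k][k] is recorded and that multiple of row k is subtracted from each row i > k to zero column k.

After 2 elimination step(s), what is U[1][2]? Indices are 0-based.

[col 0] pivot -3
  R1 -= -2*R0 → (0, -4, 2)  (L[1][0] := -2)
  R2 -= -4*R0 → (0, 16, -4)  (L[2][0] := -4)
[col 1] pivot -4
  R2 -= -4*R1 → (0, 0, 4)  (L[2][1] := -4)

U[1][2] = 2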